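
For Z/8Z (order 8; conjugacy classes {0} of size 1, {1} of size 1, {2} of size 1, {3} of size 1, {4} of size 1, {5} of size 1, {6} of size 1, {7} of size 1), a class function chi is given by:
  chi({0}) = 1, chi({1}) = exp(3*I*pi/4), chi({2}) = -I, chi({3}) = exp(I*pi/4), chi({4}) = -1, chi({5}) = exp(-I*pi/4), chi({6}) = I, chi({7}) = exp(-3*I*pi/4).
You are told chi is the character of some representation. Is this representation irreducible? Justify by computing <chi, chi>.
Irreducible: <chi, chi> = 1.

Details: <chi, chi> = (1/|G|) sum_C |C| * |chi(C)|^2 = (1/8)[1*|1|^2 + 1*|exp(3*I*pi/4)|^2 + 1*|-I|^2 + 1*|exp(I*pi/4)|^2 + 1*|-1|^2 + 1*|exp(-I*pi/4)|^2 + 1*|I|^2 + 1*|exp(-3*I*pi/4)|^2]
  = (1/8)[(1) + (1) + (1) + (1) + (1) + (1) + (1) + (1)] = 8/8 = 1.
(Exp terms are combined using exp(i*s)*conj(exp(i*t)) = exp(i*(s-t)), and sums of them are collapsed using the identity that for every m > 1 the m distinct m-th roots of unity sum to 0, e.g. 1 + exp(2*I*pi/3) + exp(-2*I*pi/3) = 0.)
A character is irreducible iff <chi, chi> = 1, so this representation is irreducible.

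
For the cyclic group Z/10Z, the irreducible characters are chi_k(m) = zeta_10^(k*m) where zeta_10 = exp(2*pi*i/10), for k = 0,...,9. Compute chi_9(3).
chi_9(3) = zeta_10^27 = exp(-3*I*pi/5)

Argument: chi_9(3) = zeta_10^(9*3) = zeta_10^27. Since zeta_10^10 = 1, this equals zeta_10^7 = exp(2*pi*i*7/10) = exp(-3*I*pi/5).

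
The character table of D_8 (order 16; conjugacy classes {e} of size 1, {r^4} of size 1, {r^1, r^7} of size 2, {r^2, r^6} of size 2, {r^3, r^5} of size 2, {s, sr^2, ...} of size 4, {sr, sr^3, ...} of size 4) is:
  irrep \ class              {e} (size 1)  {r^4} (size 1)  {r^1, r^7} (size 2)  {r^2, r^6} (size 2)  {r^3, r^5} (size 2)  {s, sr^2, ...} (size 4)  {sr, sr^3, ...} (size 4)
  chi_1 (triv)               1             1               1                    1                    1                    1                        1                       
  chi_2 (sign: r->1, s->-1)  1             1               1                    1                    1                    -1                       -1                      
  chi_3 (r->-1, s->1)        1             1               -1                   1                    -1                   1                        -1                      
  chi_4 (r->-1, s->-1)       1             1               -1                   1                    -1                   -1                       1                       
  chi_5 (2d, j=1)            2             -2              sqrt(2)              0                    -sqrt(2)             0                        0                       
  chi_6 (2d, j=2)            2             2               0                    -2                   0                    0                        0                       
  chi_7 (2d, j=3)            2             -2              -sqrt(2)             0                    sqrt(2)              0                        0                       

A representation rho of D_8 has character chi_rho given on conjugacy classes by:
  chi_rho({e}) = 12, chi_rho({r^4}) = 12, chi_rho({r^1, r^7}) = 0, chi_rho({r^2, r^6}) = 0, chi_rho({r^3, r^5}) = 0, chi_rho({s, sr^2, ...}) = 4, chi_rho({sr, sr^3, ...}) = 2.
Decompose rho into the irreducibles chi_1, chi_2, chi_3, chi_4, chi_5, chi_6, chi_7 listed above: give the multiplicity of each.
Multiplicities: chi_1: 3, chi_2: 0, chi_3: 2, chi_4: 1, chi_5: 0, chi_6: 3, chi_7: 0.

Details: Use <chi_rho, chi> = (1/|G|) sum_C |C| * chi_rho(C) * conj(chi(C)) with |G| = 16 for each irreducible chi in the table:
  <chi_rho, chi_1> = (1/16)[1*(12)*conj(1) + 1*(12)*conj(1) + 2*(0)*conj(1) + 2*(0)*conj(1) + 2*(0)*conj(1) + 4*(4)*conj(1) + 4*(2)*conj(1)]
      = (1/16)[(12) + (12) + (0) + (0) + (0) + (16) + (8)] = 48/16 = 3
  <chi_rho, chi_2> = (1/16)[1*(12)*conj(1) + 1*(12)*conj(1) + 2*(0)*conj(1) + 2*(0)*conj(1) + 2*(0)*conj(1) + 4*(4)*conj(-1) + 4*(2)*conj(-1)]
      = (1/16)[(12) + (12) + (0) + (0) + (0) + (-16) + (-8)] = 0/16 = 0
  <chi_rho, chi_3> = (1/16)[1*(12)*conj(1) + 1*(12)*conj(1) + 2*(0)*conj(-1) + 2*(0)*conj(1) + 2*(0)*conj(-1) + 4*(4)*conj(1) + 4*(2)*conj(-1)]
      = (1/16)[(12) + (12) + (0) + (0) + (0) + (16) + (-8)] = 32/16 = 2
  <chi_rho, chi_4> = (1/16)[1*(12)*conj(1) + 1*(12)*conj(1) + 2*(0)*conj(-1) + 2*(0)*conj(1) + 2*(0)*conj(-1) + 4*(4)*conj(-1) + 4*(2)*conj(1)]
      = (1/16)[(12) + (12) + (0) + (0) + (0) + (-16) + (8)] = 16/16 = 1
  <chi_rho, chi_5> = (1/16)[1*(12)*conj(2) + 1*(12)*conj(-2) + 2*(0)*conj(sqrt(2)) + 2*(0)*conj(0) + 2*(0)*conj(-sqrt(2)) + 4*(4)*conj(0) + 4*(2)*conj(0)]
      = (1/16)[(24) + (-24) + (0) + (0) + (0) + (0) + (0)] = 0/16 = 0
  <chi_rho, chi_6> = (1/16)[1*(12)*conj(2) + 1*(12)*conj(2) + 2*(0)*conj(0) + 2*(0)*conj(-2) + 2*(0)*conj(0) + 4*(4)*conj(0) + 4*(2)*conj(0)]
      = (1/16)[(24) + (24) + (0) + (0) + (0) + (0) + (0)] = 48/16 = 3
  <chi_rho, chi_7> = (1/16)[1*(12)*conj(2) + 1*(12)*conj(-2) + 2*(0)*conj(-sqrt(2)) + 2*(0)*conj(0) + 2*(0)*conj(sqrt(2)) + 4*(4)*conj(0) + 4*(2)*conj(0)]
      = (1/16)[(24) + (-24) + (0) + (0) + (0) + (0) + (0)] = 0/16 = 0
Dimension check: dim(rho) = sum (mult * dim) = 3*1 + 0*1 + 2*1 + 1*1 + 0*2 + 3*2 + 0*2 = 12 = chi_rho(e) = 12.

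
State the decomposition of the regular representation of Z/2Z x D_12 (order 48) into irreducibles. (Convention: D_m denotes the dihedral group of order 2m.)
Each irreducible V_i of dimension d_i appears with multiplicity d_i, i.e. rho_reg = (direct sum over all irreducibles V_i) d_i V_i. The irreducible dimensions for Z/2Z x D_12 are 1, 1, 1, 1, 1, 1, 1, 1, 2, 2, 2, 2, 2, 2, 2, 2, 2, 2: 8 irreducibles of dimension 1, each with multiplicity 1; 10 irreducibles of dimension 2, each with multiplicity 2. Total dimension 8*1*1 + 10*2*2 = 48 = |G|.

Derivation: General theorem: in the regular representation of a finite group G, each irreducible appears with multiplicity equal to its dimension. Check: dim(rho_reg) = sum d_i^2 = 1 + 1 + 1 + 1 + 1 + 1 + 1 + 1 + 4 + 4 + 4 + 4 + 4 + 4 + 4 + 4 + 4 + 4 = 48 = |G|.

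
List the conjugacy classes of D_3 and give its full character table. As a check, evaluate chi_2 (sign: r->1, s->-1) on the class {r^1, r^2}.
Conjugacy classes: {e} of size 1, {r^1, r^2} of size 2, {s, sr, ..., sr^2} of size 3.
Character table:
  irrep \ class              {e} (size 1)  {r^1, r^2} (size 2)  {s, sr, ..., sr^2} (size 3)
  chi_1 (triv)               1             1                    1                          
  chi_2 (sign: r->1, s->-1)  1             1                    -1                         
  chi_3 (2d, j=1)            2             -1                   0                          

Spot check: chi_2 (sign: r->1, s->-1) on {r^1, r^2} = 1.

Working: D_3 has order 2*3 = 6 with 3 conjugacy classes, hence 3 irreducibles. Sum of squared dims 1 + 1 + 4 = 6 = |G|. Linear characters come from the abelianisation; the 2-dimensional irreps have character r^k -> 2*cos(2*pi*j*k/3), reflections -> 0.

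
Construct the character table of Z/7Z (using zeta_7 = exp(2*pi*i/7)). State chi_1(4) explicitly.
Character table of Z/7Z (irreps indexed chi_0,...,chi_6 with chi_k(m) = zeta_7^(k*m), zeta_7 = exp(2*pi*i/7)):
  irrep \ class  {0} (size 1)  {1} (size 1)    {2} (size 1)    {3} (size 1)    {4} (size 1)    {5} (size 1)    {6} (size 1)  
  chi_0          1             1               1               1               1               1               1             
  chi_1          1             exp(2*I*pi/7)   exp(4*I*pi/7)   exp(6*I*pi/7)   exp(-6*I*pi/7)  exp(-4*I*pi/7)  exp(-2*I*pi/7)
  chi_2          1             exp(4*I*pi/7)   exp(-6*I*pi/7)  exp(-2*I*pi/7)  exp(2*I*pi/7)   exp(6*I*pi/7)   exp(-4*I*pi/7)
  chi_3          1             exp(6*I*pi/7)   exp(-2*I*pi/7)  exp(4*I*pi/7)   exp(-4*I*pi/7)  exp(2*I*pi/7)   exp(-6*I*pi/7)
  chi_4          1             exp(-6*I*pi/7)  exp(2*I*pi/7)   exp(-4*I*pi/7)  exp(4*I*pi/7)   exp(-2*I*pi/7)  exp(6*I*pi/7) 
  chi_5          1             exp(-4*I*pi/7)  exp(6*I*pi/7)   exp(2*I*pi/7)   exp(-2*I*pi/7)  exp(-6*I*pi/7)  exp(4*I*pi/7) 
  chi_6          1             exp(-2*I*pi/7)  exp(-4*I*pi/7)  exp(-6*I*pi/7)  exp(6*I*pi/7)   exp(4*I*pi/7)   exp(2*I*pi/7) 

Spot check: chi_1(4) = zeta_7^(1*4) = zeta_7^4 = exp(-6*I*pi/7).

Derivation: Z/7Z is abelian, so all 7 irreducible complex representations are 1-dimensional. They are given by chi_k(m) = zeta_7^(k*m) for k = 0,...,6. Row orthogonality: sum_m chi_k(m) conj(chi_l(m)) = 7 * [k = l].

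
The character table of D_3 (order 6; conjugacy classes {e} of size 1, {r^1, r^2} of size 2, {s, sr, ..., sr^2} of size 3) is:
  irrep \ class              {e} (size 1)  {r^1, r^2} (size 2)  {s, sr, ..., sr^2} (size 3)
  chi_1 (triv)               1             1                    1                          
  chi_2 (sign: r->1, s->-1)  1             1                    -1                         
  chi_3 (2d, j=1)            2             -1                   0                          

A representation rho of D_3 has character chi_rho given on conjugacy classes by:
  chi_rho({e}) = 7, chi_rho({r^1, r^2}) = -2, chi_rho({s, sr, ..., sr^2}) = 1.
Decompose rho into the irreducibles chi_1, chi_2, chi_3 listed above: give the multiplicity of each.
Multiplicities: chi_1: 1, chi_2: 0, chi_3: 3.

Details: Use <chi_rho, chi> = (1/|G|) sum_C |C| * chi_rho(C) * conj(chi(C)) with |G| = 6 for each irreducible chi in the table:
  <chi_rho, chi_1> = (1/6)[1*(7)*conj(1) + 2*(-2)*conj(1) + 3*(1)*conj(1)]
      = (1/6)[(7) + (-4) + (3)] = 6/6 = 1
  <chi_rho, chi_2> = (1/6)[1*(7)*conj(1) + 2*(-2)*conj(1) + 3*(1)*conj(-1)]
      = (1/6)[(7) + (-4) + (-3)] = 0/6 = 0
  <chi_rho, chi_3> = (1/6)[1*(7)*conj(2) + 2*(-2)*conj(-1) + 3*(1)*conj(0)]
      = (1/6)[(14) + (4) + (0)] = 18/6 = 3
Dimension check: dim(rho) = sum (mult * dim) = 1*1 + 0*1 + 3*2 = 7 = chi_rho(e) = 7.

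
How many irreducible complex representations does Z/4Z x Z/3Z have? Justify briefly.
12

Derivation: The number of irreducible complex representations of a finite group equals its number of conjugacy classes. Z/4Z x Z/3Z is abelian of order 12, so every element is its own conjugacy class: 12 classes, so Z/4Z x Z/3Z (order 12) has exactly 12 irreducible complex representations.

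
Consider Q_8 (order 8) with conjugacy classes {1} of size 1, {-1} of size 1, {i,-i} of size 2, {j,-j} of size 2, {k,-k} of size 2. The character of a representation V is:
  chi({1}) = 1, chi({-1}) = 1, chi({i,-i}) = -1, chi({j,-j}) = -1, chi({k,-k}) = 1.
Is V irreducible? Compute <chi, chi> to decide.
Irreducible: <chi, chi> = 1.

Argument: <chi, chi> = (1/|G|) sum_C |C| * |chi(C)|^2 = (1/8)[1*|1|^2 + 1*|1|^2 + 2*|-1|^2 + 2*|-1|^2 + 2*|1|^2]
  = (1/8)[(1) + (1) + (2) + (2) + (2)] = 8/8 = 1.
A character is irreducible iff <chi, chi> = 1, so this representation is irreducible.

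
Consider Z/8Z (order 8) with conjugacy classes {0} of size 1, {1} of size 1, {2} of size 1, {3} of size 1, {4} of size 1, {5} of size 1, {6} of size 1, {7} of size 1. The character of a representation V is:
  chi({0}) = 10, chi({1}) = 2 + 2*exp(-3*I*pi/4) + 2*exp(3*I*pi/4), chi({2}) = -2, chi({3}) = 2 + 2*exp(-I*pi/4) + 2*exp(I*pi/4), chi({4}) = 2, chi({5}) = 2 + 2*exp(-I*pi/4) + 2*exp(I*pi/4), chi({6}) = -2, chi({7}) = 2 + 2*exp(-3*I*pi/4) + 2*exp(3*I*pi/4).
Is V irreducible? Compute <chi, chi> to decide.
Not irreducible (reducible): <chi, chi> = 20 > 1.

Working: <chi, chi> = (1/|G|) sum_C |C| * |chi(C)|^2 = (1/8)[1*|10|^2 + 1*|2 + 2*exp(-3*I*pi/4) + 2*exp(3*I*pi/4)|^2 + 1*|-2|^2 + 1*|2 + 2*exp(-I*pi/4) + 2*exp(I*pi/4)|^2 + 1*|2|^2 + 1*|2 + 2*exp(-I*pi/4) + 2*exp(I*pi/4)|^2 + 1*|-2|^2 + 1*|2 + 2*exp(-3*I*pi/4) + 2*exp(3*I*pi/4)|^2]
  = (1/8)[(100) + (12 + 8*exp(-3*I*pi/4) + 8*exp(3*I*pi/4)) + (4) + (12 + 8*exp(-I*pi/4) + 8*exp(I*pi/4)) + (4) + (12 + 8*exp(-I*pi/4) + 8*exp(I*pi/4)) + (4) + (12 + 8*exp(-3*I*pi/4) + 8*exp(3*I*pi/4))] = 160/8 = 20.
(Exp terms are combined using exp(i*s)*conj(exp(i*t)) = exp(i*(s-t)), and sums of them are collapsed using the identity that for every m > 1 the m distinct m-th roots of unity sum to 0, e.g. 1 + exp(2*I*pi/3) + exp(-2*I*pi/3) = 0.)
A character is irreducible iff <chi, chi> = 1, so this representation is reducible.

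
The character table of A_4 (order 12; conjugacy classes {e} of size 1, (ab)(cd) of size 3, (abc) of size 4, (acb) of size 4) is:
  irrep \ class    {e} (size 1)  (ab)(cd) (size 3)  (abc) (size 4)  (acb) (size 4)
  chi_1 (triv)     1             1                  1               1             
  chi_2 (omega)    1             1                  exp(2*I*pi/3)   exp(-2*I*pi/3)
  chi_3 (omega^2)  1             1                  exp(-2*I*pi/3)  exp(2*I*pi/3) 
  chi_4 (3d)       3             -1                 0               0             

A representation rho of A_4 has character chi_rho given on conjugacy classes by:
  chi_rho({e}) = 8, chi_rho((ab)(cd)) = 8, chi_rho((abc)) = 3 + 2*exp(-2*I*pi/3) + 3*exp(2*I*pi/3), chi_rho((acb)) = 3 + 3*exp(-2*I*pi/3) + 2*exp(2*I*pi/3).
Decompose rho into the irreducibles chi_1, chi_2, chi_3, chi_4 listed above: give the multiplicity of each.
Multiplicities: chi_1: 3, chi_2: 3, chi_3: 2, chi_4: 0.

Why: Use <chi_rho, chi> = (1/|G|) sum_C |C| * chi_rho(C) * conj(chi(C)) with |G| = 12 for each irreducible chi in the table:
  <chi_rho, chi_1> = (1/12)[1*(8)*conj(1) + 3*(8)*conj(1) + 4*(3 + 2*exp(-2*I*pi/3) + 3*exp(2*I*pi/3))*conj(1) + 4*(3 + 3*exp(-2*I*pi/3) + 2*exp(2*I*pi/3))*conj(1)]
      = (1/12)[(8) + (24) + (12 + 8*exp(-2*I*pi/3) + 12*exp(2*I*pi/3)) + (12 + 12*exp(-2*I*pi/3) + 8*exp(2*I*pi/3))] = 36/12 = 3
  <chi_rho, chi_2> = (1/12)[1*(8)*conj(1) + 3*(8)*conj(1) + 4*(3 + 2*exp(-2*I*pi/3) + 3*exp(2*I*pi/3))*conj(exp(2*I*pi/3)) + 4*(3 + 3*exp(-2*I*pi/3) + 2*exp(2*I*pi/3))*conj(exp(-2*I*pi/3))]
      = (1/12)[(8) + (24) + (12 + 12*exp(-2*I*pi/3) + 8*exp(2*I*pi/3)) + (12 + 8*exp(-2*I*pi/3) + 12*exp(2*I*pi/3))] = 36/12 = 3
  <chi_rho, chi_3> = (1/12)[1*(8)*conj(1) + 3*(8)*conj(1) + 4*(3 + 2*exp(-2*I*pi/3) + 3*exp(2*I*pi/3))*conj(exp(-2*I*pi/3)) + 4*(3 + 3*exp(-2*I*pi/3) + 2*exp(2*I*pi/3))*conj(exp(2*I*pi/3))]
      = (1/12)[(8) + (24) + (-4) + (-4)] = 24/12 = 2
  <chi_rho, chi_4> = (1/12)[1*(8)*conj(3) + 3*(8)*conj(-1) + 4*(3 + 2*exp(-2*I*pi/3) + 3*exp(2*I*pi/3))*conj(0) + 4*(3 + 3*exp(-2*I*pi/3) + 2*exp(2*I*pi/3))*conj(0)]
      = (1/12)[(24) + (-24) + (0) + (0)] = 0/12 = 0
(Exp terms are combined using exp(i*s)*conj(exp(i*t)) = exp(i*(s-t)), and sums of them are collapsed using the identity that for every m > 1 the m distinct m-th roots of unity sum to 0, e.g. 1 + exp(2*I*pi/3) + exp(-2*I*pi/3) = 0.)
Dimension check: dim(rho) = sum (mult * dim) = 3*1 + 3*1 + 2*1 + 0*3 = 8 = chi_rho(e) = 8.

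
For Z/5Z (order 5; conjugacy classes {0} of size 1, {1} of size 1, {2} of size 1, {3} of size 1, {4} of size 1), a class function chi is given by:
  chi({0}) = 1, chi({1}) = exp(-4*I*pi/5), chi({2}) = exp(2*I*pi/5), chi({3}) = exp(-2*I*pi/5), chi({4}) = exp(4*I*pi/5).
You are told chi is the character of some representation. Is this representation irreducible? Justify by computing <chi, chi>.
Irreducible: <chi, chi> = 1.

<chi, chi> = (1/|G|) sum_C |C| * |chi(C)|^2 = (1/5)[1*|1|^2 + 1*|exp(-4*I*pi/5)|^2 + 1*|exp(2*I*pi/5)|^2 + 1*|exp(-2*I*pi/5)|^2 + 1*|exp(4*I*pi/5)|^2]
  = (1/5)[(1) + (1) + (1) + (1) + (1)] = 5/5 = 1.
(Exp terms are combined using exp(i*s)*conj(exp(i*t)) = exp(i*(s-t)), and sums of them are collapsed using the identity that for every m > 1 the m distinct m-th roots of unity sum to 0, e.g. 1 + exp(2*I*pi/3) + exp(-2*I*pi/3) = 0.)
A character is irreducible iff <chi, chi> = 1, so this representation is irreducible.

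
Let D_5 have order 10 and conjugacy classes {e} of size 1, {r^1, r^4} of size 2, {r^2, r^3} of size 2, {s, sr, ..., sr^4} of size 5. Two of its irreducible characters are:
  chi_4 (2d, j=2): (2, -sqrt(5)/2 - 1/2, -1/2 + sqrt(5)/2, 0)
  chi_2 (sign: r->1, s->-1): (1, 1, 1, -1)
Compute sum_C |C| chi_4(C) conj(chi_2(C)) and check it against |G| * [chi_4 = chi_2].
Sum = 0; so <chi_4, chi_2> = 0 (distinct irreducibles are orthogonal).

Argument: Compute term by term over conjugacy classes (|C| * chi_4(C) * conj(chi_2(C))):
  1*(2)*conj(1) + 2*(-sqrt(5)/2 - 1/2)*conj(1) + 2*(-1/2 + sqrt(5)/2)*conj(1) + 5*(0)*conj(-1)
  = (2) + (-sqrt(5) - 1) + (-1 + sqrt(5)) + (0)
  = 0.
Dividing by |G| = 10 gives 0/10 = 0, matching the row-orthogonality relation <chi_4, chi_2> = [chi_4 = chi_2].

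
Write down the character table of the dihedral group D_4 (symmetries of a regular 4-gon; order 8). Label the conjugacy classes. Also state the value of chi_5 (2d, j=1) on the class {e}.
Conjugacy classes: {e} of size 1, {r^2} of size 1, {r^1, r^3} of size 2, {s, sr^2, ...} of size 2, {sr, sr^3, ...} of size 2.
Character table:
  irrep \ class              {e} (size 1)  {r^2} (size 1)  {r^1, r^3} (size 2)  {s, sr^2, ...} (size 2)  {sr, sr^3, ...} (size 2)
  chi_1 (triv)               1             1               1                    1                        1                       
  chi_2 (sign: r->1, s->-1)  1             1               1                    -1                       -1                      
  chi_3 (r->-1, s->1)        1             1               -1                   1                        -1                      
  chi_4 (r->-1, s->-1)       1             1               -1                   -1                       1                       
  chi_5 (2d, j=1)            2             -2              0                    0                        0                       

Spot check: chi_5 (2d, j=1) on {e} = 2.

Working: D_4 has order 2*4 = 8 with 5 conjugacy classes, hence 5 irreducibles. Sum of squared dims 1 + 1 + 1 + 1 + 4 = 8 = |G|. Linear characters come from the abelianisation; the 2-dimensional irreps have character r^k -> 2*cos(2*pi*j*k/4), reflections -> 0.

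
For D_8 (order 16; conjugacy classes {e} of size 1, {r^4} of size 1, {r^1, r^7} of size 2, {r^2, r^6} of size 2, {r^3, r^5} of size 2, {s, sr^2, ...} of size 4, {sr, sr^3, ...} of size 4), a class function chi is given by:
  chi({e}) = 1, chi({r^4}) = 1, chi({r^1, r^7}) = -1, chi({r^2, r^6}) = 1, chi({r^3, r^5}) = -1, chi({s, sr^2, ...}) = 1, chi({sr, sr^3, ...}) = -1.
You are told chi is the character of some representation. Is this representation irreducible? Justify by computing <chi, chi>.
Irreducible: <chi, chi> = 1.

Working: <chi, chi> = (1/|G|) sum_C |C| * |chi(C)|^2 = (1/16)[1*|1|^2 + 1*|1|^2 + 2*|-1|^2 + 2*|1|^2 + 2*|-1|^2 + 4*|1|^2 + 4*|-1|^2]
  = (1/16)[(1) + (1) + (2) + (2) + (2) + (4) + (4)] = 16/16 = 1.
A character is irreducible iff <chi, chi> = 1, so this representation is irreducible.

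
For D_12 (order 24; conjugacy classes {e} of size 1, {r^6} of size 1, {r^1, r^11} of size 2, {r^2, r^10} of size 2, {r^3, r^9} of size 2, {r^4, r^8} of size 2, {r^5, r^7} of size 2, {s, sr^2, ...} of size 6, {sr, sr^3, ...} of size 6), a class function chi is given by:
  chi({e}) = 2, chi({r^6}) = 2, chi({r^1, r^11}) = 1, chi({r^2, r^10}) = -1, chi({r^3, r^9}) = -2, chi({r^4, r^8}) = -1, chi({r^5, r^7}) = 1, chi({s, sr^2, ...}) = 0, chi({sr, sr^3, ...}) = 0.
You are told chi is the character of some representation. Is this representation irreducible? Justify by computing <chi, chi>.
Irreducible: <chi, chi> = 1.

Working: <chi, chi> = (1/|G|) sum_C |C| * |chi(C)|^2 = (1/24)[1*|2|^2 + 1*|2|^2 + 2*|1|^2 + 2*|-1|^2 + 2*|-2|^2 + 2*|-1|^2 + 2*|1|^2 + 6*|0|^2 + 6*|0|^2]
  = (1/24)[(4) + (4) + (2) + (2) + (8) + (2) + (2) + (0) + (0)] = 24/24 = 1.
A character is irreducible iff <chi, chi> = 1, so this representation is irreducible.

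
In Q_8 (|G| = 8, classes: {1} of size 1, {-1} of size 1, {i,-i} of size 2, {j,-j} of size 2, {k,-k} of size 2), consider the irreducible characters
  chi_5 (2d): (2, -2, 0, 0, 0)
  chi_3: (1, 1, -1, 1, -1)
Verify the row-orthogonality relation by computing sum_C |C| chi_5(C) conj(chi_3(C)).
Sum = 0; so <chi_5, chi_3> = 0 (distinct irreducibles are orthogonal).

Working: Compute term by term over conjugacy classes (|C| * chi_5(C) * conj(chi_3(C))):
  1*(2)*conj(1) + 1*(-2)*conj(1) + 2*(0)*conj(-1) + 2*(0)*conj(1) + 2*(0)*conj(-1)
  = (2) + (-2) + (0) + (0) + (0)
  = 0.
Dividing by |G| = 8 gives 0/8 = 0, matching the row-orthogonality relation <chi_5, chi_3> = [chi_5 = chi_3].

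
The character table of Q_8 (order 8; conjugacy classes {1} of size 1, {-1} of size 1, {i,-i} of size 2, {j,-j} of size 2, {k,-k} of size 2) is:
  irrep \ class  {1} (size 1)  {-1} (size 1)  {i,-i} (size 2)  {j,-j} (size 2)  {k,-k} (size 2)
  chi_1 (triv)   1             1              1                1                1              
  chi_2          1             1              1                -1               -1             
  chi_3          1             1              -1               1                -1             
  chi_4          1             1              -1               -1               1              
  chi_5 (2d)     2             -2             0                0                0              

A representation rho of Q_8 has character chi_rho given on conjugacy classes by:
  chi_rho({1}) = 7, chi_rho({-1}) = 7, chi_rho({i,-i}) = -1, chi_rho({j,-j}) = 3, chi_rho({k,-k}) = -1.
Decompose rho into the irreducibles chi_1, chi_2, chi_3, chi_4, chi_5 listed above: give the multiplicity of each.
Multiplicities: chi_1: 2, chi_2: 1, chi_3: 3, chi_4: 1, chi_5: 0.

Proof sketch: Use <chi_rho, chi> = (1/|G|) sum_C |C| * chi_rho(C) * conj(chi(C)) with |G| = 8 for each irreducible chi in the table:
  <chi_rho, chi_1> = (1/8)[1*(7)*conj(1) + 1*(7)*conj(1) + 2*(-1)*conj(1) + 2*(3)*conj(1) + 2*(-1)*conj(1)]
      = (1/8)[(7) + (7) + (-2) + (6) + (-2)] = 16/8 = 2
  <chi_rho, chi_2> = (1/8)[1*(7)*conj(1) + 1*(7)*conj(1) + 2*(-1)*conj(1) + 2*(3)*conj(-1) + 2*(-1)*conj(-1)]
      = (1/8)[(7) + (7) + (-2) + (-6) + (2)] = 8/8 = 1
  <chi_rho, chi_3> = (1/8)[1*(7)*conj(1) + 1*(7)*conj(1) + 2*(-1)*conj(-1) + 2*(3)*conj(1) + 2*(-1)*conj(-1)]
      = (1/8)[(7) + (7) + (2) + (6) + (2)] = 24/8 = 3
  <chi_rho, chi_4> = (1/8)[1*(7)*conj(1) + 1*(7)*conj(1) + 2*(-1)*conj(-1) + 2*(3)*conj(-1) + 2*(-1)*conj(1)]
      = (1/8)[(7) + (7) + (2) + (-6) + (-2)] = 8/8 = 1
  <chi_rho, chi_5> = (1/8)[1*(7)*conj(2) + 1*(7)*conj(-2) + 2*(-1)*conj(0) + 2*(3)*conj(0) + 2*(-1)*conj(0)]
      = (1/8)[(14) + (-14) + (0) + (0) + (0)] = 0/8 = 0
Dimension check: dim(rho) = sum (mult * dim) = 2*1 + 1*1 + 3*1 + 1*1 + 0*2 = 7 = chi_rho(e) = 7.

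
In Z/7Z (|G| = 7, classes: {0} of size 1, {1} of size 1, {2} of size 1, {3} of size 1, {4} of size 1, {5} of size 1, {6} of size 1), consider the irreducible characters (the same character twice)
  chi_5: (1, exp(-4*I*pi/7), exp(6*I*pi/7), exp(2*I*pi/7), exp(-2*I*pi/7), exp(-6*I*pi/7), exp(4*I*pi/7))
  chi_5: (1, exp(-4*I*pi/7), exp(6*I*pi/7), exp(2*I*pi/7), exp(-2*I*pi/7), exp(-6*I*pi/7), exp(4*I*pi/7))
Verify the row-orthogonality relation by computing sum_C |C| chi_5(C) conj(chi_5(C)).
Sum = 7 = |G| = 7; so <chi_5, chi_5> = 1 (norm-1 confirms irreducibility).

Solution. Compute term by term over conjugacy classes (|C| * chi_5(C) * conj(chi_5(C))):
  1*(1)*conj(1) + 1*(exp(-4*I*pi/7))*conj(exp(-4*I*pi/7)) + 1*(exp(6*I*pi/7))*conj(exp(6*I*pi/7)) + 1*(exp(2*I*pi/7))*conj(exp(2*I*pi/7)) + 1*(exp(-2*I*pi/7))*conj(exp(-2*I*pi/7)) + 1*(exp(-6*I*pi/7))*conj(exp(-6*I*pi/7)) + 1*(exp(4*I*pi/7))*conj(exp(4*I*pi/7))
  = (1) + (1) + (1) + (1) + (1) + (1) + (1)
  = 7.
(Exp terms are combined using exp(i*s)*conj(exp(i*t)) = exp(i*(s-t)), and sums of them are collapsed using the identity that for every m > 1 the m distinct m-th roots of unity sum to 0, e.g. 1 + exp(2*I*pi/3) + exp(-2*I*pi/3) = 0.)
Dividing by |G| = 7 gives 7/7 = 1, matching the row-orthogonality relation <chi_5, chi_5> = [chi_5 = chi_5].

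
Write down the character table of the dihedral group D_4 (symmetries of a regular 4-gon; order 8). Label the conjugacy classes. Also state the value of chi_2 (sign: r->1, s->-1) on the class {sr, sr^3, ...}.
Conjugacy classes: {e} of size 1, {r^2} of size 1, {r^1, r^3} of size 2, {s, sr^2, ...} of size 2, {sr, sr^3, ...} of size 2.
Character table:
  irrep \ class              {e} (size 1)  {r^2} (size 1)  {r^1, r^3} (size 2)  {s, sr^2, ...} (size 2)  {sr, sr^3, ...} (size 2)
  chi_1 (triv)               1             1               1                    1                        1                       
  chi_2 (sign: r->1, s->-1)  1             1               1                    -1                       -1                      
  chi_3 (r->-1, s->1)        1             1               -1                   1                        -1                      
  chi_4 (r->-1, s->-1)       1             1               -1                   -1                       1                       
  chi_5 (2d, j=1)            2             -2              0                    0                        0                       

Spot check: chi_2 (sign: r->1, s->-1) on {sr, sr^3, ...} = -1.

Explanation: D_4 has order 2*4 = 8 with 5 conjugacy classes, hence 5 irreducibles. Sum of squared dims 1 + 1 + 1 + 1 + 4 = 8 = |G|. Linear characters come from the abelianisation; the 2-dimensional irreps have character r^k -> 2*cos(2*pi*j*k/4), reflections -> 0.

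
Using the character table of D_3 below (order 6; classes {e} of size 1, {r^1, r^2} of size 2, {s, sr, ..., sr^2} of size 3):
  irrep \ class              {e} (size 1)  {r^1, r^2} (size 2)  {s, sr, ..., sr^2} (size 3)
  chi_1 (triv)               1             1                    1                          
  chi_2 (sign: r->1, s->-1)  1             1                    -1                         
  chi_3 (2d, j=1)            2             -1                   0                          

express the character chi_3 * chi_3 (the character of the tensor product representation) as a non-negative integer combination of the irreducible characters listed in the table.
chi_3 tensor chi_3 = chi_1 + chi_2 + chi_3 (all other irreducibles have multiplicity 0).

Working: The character of a tensor product is the pointwise product (chi_3 * chi_3)(C) = chi_3(C) * chi_3(C):
  {e}: (2)*(2), {r^1, r^2}: (-1)*(-1), {s, sr, ..., sr^2}: (0)*(0)
so (chi_3 * chi_3) takes values
  {e} -> 4, {r^1, r^2} -> 1, {s, sr, ..., sr^2} -> 0.
Now take the inner product of this character with each irreducible chi from the table, <chi_3*chi_3, chi> = (1/6) sum_C |C| (chi_3*chi_3)(C) conj(chi(C)):
  <chi_3*chi_3, chi_1> = (1/6)[1*(4)*conj(1) + 2*(1)*conj(1) + 3*(0)*conj(1)]
      = (1/6)[(4) + (2) + (0)] = 6/6 = 1
  <chi_3*chi_3, chi_2> = (1/6)[1*(4)*conj(1) + 2*(1)*conj(1) + 3*(0)*conj(-1)]
      = (1/6)[(4) + (2) + (0)] = 6/6 = 1
  <chi_3*chi_3, chi_3> = (1/6)[1*(4)*conj(2) + 2*(1)*conj(-1) + 3*(0)*conj(0)]
      = (1/6)[(8) + (-2) + (0)] = 6/6 = 1
Hence the multiplicities are chi_1: 1, chi_2: 1, chi_3: 1. Dimension check: dim(chi_3)*dim(chi_3) = 2*2 = 4 and sum (mult * dim) = 1*1 + 1*1 + 1*2 = 4.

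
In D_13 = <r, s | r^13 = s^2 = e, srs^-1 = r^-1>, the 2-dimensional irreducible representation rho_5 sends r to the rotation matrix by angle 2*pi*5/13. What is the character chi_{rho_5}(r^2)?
chi_{rho_5}(r^2) = 2*cos(2*pi*5*2/13) = 2*cos(6*pi/13)

Derivation: rho_5(r^2) is rotation by angle 2*pi*5*2/13, whose trace is 2*cos(2*pi*5*2/13) = 2*cos(6*pi/13).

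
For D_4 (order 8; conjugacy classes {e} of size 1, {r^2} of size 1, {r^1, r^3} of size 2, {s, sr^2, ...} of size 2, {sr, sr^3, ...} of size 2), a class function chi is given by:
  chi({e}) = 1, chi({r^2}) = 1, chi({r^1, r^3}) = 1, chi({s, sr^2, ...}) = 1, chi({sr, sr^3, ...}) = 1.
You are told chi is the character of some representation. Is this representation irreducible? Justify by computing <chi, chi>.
Irreducible: <chi, chi> = 1.

Derivation: <chi, chi> = (1/|G|) sum_C |C| * |chi(C)|^2 = (1/8)[1*|1|^2 + 1*|1|^2 + 2*|1|^2 + 2*|1|^2 + 2*|1|^2]
  = (1/8)[(1) + (1) + (2) + (2) + (2)] = 8/8 = 1.
A character is irreducible iff <chi, chi> = 1, so this representation is irreducible.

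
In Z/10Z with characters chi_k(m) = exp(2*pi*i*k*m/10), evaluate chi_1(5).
chi_1(5) = zeta_10^5 = -1

chi_1(5) = zeta_10^(1*5) = zeta_10^5. Since zeta_10^10 = 1, this equals zeta_10^5 = exp(2*pi*i*5/10) = -1.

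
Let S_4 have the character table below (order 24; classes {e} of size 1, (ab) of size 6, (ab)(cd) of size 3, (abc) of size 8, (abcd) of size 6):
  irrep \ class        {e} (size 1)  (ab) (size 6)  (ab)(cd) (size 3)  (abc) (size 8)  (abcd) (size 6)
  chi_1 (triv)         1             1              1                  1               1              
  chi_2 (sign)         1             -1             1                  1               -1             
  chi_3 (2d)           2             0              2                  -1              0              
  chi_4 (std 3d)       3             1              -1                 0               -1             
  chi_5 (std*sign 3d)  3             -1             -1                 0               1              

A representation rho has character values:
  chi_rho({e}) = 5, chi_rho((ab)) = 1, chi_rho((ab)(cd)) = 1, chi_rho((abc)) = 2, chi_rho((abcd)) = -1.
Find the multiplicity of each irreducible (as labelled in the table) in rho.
Multiplicities: chi_1: 1, chi_2: 1, chi_3: 0, chi_4: 1, chi_5: 0.

Solution. Use <chi_rho, chi> = (1/|G|) sum_C |C| * chi_rho(C) * conj(chi(C)) with |G| = 24 for each irreducible chi in the table:
  <chi_rho, chi_1> = (1/24)[1*(5)*conj(1) + 6*(1)*conj(1) + 3*(1)*conj(1) + 8*(2)*conj(1) + 6*(-1)*conj(1)]
      = (1/24)[(5) + (6) + (3) + (16) + (-6)] = 24/24 = 1
  <chi_rho, chi_2> = (1/24)[1*(5)*conj(1) + 6*(1)*conj(-1) + 3*(1)*conj(1) + 8*(2)*conj(1) + 6*(-1)*conj(-1)]
      = (1/24)[(5) + (-6) + (3) + (16) + (6)] = 24/24 = 1
  <chi_rho, chi_3> = (1/24)[1*(5)*conj(2) + 6*(1)*conj(0) + 3*(1)*conj(2) + 8*(2)*conj(-1) + 6*(-1)*conj(0)]
      = (1/24)[(10) + (0) + (6) + (-16) + (0)] = 0/24 = 0
  <chi_rho, chi_4> = (1/24)[1*(5)*conj(3) + 6*(1)*conj(1) + 3*(1)*conj(-1) + 8*(2)*conj(0) + 6*(-1)*conj(-1)]
      = (1/24)[(15) + (6) + (-3) + (0) + (6)] = 24/24 = 1
  <chi_rho, chi_5> = (1/24)[1*(5)*conj(3) + 6*(1)*conj(-1) + 3*(1)*conj(-1) + 8*(2)*conj(0) + 6*(-1)*conj(1)]
      = (1/24)[(15) + (-6) + (-3) + (0) + (-6)] = 0/24 = 0
Dimension check: dim(rho) = sum (mult * dim) = 1*1 + 1*1 + 0*2 + 1*3 + 0*3 = 5 = chi_rho(e) = 5.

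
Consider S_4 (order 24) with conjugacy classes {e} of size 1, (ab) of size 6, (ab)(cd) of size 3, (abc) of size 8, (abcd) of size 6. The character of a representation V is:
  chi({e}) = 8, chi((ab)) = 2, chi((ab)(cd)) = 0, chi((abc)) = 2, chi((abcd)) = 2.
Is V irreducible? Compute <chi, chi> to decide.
Not irreducible (reducible): <chi, chi> = 6 > 1.

Derivation: <chi, chi> = (1/|G|) sum_C |C| * |chi(C)|^2 = (1/24)[1*|8|^2 + 6*|2|^2 + 3*|0|^2 + 8*|2|^2 + 6*|2|^2]
  = (1/24)[(64) + (24) + (0) + (32) + (24)] = 144/24 = 6.
A character is irreducible iff <chi, chi> = 1, so this representation is reducible.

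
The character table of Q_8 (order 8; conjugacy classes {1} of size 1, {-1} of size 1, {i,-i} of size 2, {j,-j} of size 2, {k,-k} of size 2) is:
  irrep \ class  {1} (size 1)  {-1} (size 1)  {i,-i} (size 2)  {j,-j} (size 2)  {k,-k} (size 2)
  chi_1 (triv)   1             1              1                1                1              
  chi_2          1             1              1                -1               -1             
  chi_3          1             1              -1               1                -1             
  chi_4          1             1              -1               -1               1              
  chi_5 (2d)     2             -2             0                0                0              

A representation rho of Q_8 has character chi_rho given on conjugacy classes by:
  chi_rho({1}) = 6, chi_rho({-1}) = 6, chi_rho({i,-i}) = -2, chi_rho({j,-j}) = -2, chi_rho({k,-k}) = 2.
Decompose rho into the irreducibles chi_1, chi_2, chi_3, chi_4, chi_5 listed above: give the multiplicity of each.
Multiplicities: chi_1: 1, chi_2: 1, chi_3: 1, chi_4: 3, chi_5: 0.

Use <chi_rho, chi> = (1/|G|) sum_C |C| * chi_rho(C) * conj(chi(C)) with |G| = 8 for each irreducible chi in the table:
  <chi_rho, chi_1> = (1/8)[1*(6)*conj(1) + 1*(6)*conj(1) + 2*(-2)*conj(1) + 2*(-2)*conj(1) + 2*(2)*conj(1)]
      = (1/8)[(6) + (6) + (-4) + (-4) + (4)] = 8/8 = 1
  <chi_rho, chi_2> = (1/8)[1*(6)*conj(1) + 1*(6)*conj(1) + 2*(-2)*conj(1) + 2*(-2)*conj(-1) + 2*(2)*conj(-1)]
      = (1/8)[(6) + (6) + (-4) + (4) + (-4)] = 8/8 = 1
  <chi_rho, chi_3> = (1/8)[1*(6)*conj(1) + 1*(6)*conj(1) + 2*(-2)*conj(-1) + 2*(-2)*conj(1) + 2*(2)*conj(-1)]
      = (1/8)[(6) + (6) + (4) + (-4) + (-4)] = 8/8 = 1
  <chi_rho, chi_4> = (1/8)[1*(6)*conj(1) + 1*(6)*conj(1) + 2*(-2)*conj(-1) + 2*(-2)*conj(-1) + 2*(2)*conj(1)]
      = (1/8)[(6) + (6) + (4) + (4) + (4)] = 24/8 = 3
  <chi_rho, chi_5> = (1/8)[1*(6)*conj(2) + 1*(6)*conj(-2) + 2*(-2)*conj(0) + 2*(-2)*conj(0) + 2*(2)*conj(0)]
      = (1/8)[(12) + (-12) + (0) + (0) + (0)] = 0/8 = 0
Dimension check: dim(rho) = sum (mult * dim) = 1*1 + 1*1 + 1*1 + 3*1 + 0*2 = 6 = chi_rho(e) = 6.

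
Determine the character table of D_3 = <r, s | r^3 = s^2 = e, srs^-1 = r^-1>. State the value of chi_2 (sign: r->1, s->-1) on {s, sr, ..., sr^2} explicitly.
Conjugacy classes: {e} of size 1, {r^1, r^2} of size 2, {s, sr, ..., sr^2} of size 3.
Character table:
  irrep \ class              {e} (size 1)  {r^1, r^2} (size 2)  {s, sr, ..., sr^2} (size 3)
  chi_1 (triv)               1             1                    1                          
  chi_2 (sign: r->1, s->-1)  1             1                    -1                         
  chi_3 (2d, j=1)            2             -1                   0                          

Spot check: chi_2 (sign: r->1, s->-1) on {s, sr, ..., sr^2} = -1.

Working: D_3 has order 2*3 = 6 with 3 conjugacy classes, hence 3 irreducibles. Sum of squared dims 1 + 1 + 4 = 6 = |G|. Linear characters come from the abelianisation; the 2-dimensional irreps have character r^k -> 2*cos(2*pi*j*k/3), reflections -> 0.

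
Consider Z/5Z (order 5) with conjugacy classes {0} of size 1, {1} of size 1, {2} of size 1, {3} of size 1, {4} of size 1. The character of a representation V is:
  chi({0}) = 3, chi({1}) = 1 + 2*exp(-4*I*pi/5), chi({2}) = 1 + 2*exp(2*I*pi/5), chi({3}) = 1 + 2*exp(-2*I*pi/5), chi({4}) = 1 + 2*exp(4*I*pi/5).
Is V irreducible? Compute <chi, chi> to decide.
Not irreducible (reducible): <chi, chi> = 5 > 1.

Reasoning: <chi, chi> = (1/|G|) sum_C |C| * |chi(C)|^2 = (1/5)[1*|3|^2 + 1*|1 + 2*exp(-4*I*pi/5)|^2 + 1*|1 + 2*exp(2*I*pi/5)|^2 + 1*|1 + 2*exp(-2*I*pi/5)|^2 + 1*|1 + 2*exp(4*I*pi/5)|^2]
  = (1/5)[(9) + (5 + 2*exp(-4*I*pi/5) + 2*exp(4*I*pi/5)) + (5 + 2*exp(-2*I*pi/5) + 2*exp(2*I*pi/5)) + (5 + 2*exp(-2*I*pi/5) + 2*exp(2*I*pi/5)) + (5 + 2*exp(-4*I*pi/5) + 2*exp(4*I*pi/5))] = 25/5 = 5.
(Exp terms are combined using exp(i*s)*conj(exp(i*t)) = exp(i*(s-t)), and sums of them are collapsed using the identity that for every m > 1 the m distinct m-th roots of unity sum to 0, e.g. 1 + exp(2*I*pi/3) + exp(-2*I*pi/3) = 0.)
A character is irreducible iff <chi, chi> = 1, so this representation is reducible.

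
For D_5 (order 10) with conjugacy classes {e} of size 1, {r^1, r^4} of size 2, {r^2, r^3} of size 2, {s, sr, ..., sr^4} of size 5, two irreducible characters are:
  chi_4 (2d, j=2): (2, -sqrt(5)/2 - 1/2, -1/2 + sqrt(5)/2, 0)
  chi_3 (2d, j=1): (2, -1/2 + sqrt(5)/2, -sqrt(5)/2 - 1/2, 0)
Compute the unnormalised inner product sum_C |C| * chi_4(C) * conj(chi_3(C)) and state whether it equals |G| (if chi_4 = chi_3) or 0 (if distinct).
Sum = 0; so <chi_4, chi_3> = 0 (distinct irreducibles are orthogonal).

Justification: Compute term by term over conjugacy classes (|C| * chi_4(C) * conj(chi_3(C))):
  1*(2)*conj(2) + 2*(-sqrt(5)/2 - 1/2)*conj(-1/2 + sqrt(5)/2) + 2*(-1/2 + sqrt(5)/2)*conj(-sqrt(5)/2 - 1/2) + 5*(0)*conj(0)
  = (4) + (-2) + (-2) + (0)
  = 0.
Dividing by |G| = 10 gives 0/10 = 0, matching the row-orthogonality relation <chi_4, chi_3> = [chi_4 = chi_3].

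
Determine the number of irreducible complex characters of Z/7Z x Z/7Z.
49

Details: The number of irreducible complex representations of a finite group equals its number of conjugacy classes. Z/7Z x Z/7Z is abelian of order 49, so every element is its own conjugacy class: 49 classes, so Z/7Z x Z/7Z (order 49) has exactly 49 irreducible complex representations.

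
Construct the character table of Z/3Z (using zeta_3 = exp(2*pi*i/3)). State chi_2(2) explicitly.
Character table of Z/3Z (irreps indexed chi_0,...,chi_2 with chi_k(m) = zeta_3^(k*m), zeta_3 = exp(2*pi*i/3)):
  irrep \ class  {0} (size 1)  {1} (size 1)    {2} (size 1)  
  chi_0          1             1               1             
  chi_1          1             exp(2*I*pi/3)   exp(-2*I*pi/3)
  chi_2          1             exp(-2*I*pi/3)  exp(2*I*pi/3) 

Spot check: chi_2(2) = zeta_3^(2*2) = zeta_3^4 = exp(2*I*pi/3).

Proof sketch: Z/3Z is abelian, so all 3 irreducible complex representations are 1-dimensional. They are given by chi_k(m) = zeta_3^(k*m) for k = 0,...,2. Row orthogonality: sum_m chi_k(m) conj(chi_l(m)) = 3 * [k = l].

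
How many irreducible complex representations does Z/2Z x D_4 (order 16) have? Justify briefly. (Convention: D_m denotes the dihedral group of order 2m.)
10

Working: The number of irreducible complex representations of a finite group equals its number of conjugacy classes. For a direct product, #classes(G x H) = #classes(G) * #classes(H). Z/2Z has 2 classes (abelian), D_4 has 5 classes, so 2 * 5 = 10, so Z/2Z x D_4 (order 16) has exactly 10 irreducible complex representations.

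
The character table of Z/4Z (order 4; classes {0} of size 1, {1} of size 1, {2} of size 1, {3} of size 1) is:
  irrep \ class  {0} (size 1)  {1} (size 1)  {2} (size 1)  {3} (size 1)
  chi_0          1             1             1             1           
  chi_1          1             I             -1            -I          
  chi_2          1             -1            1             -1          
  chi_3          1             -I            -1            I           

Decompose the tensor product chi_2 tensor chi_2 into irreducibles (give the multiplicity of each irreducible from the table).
chi_2 tensor chi_2 = chi_0 (all other irreducibles have multiplicity 0).

Explanation: The character of a tensor product is the pointwise product (chi_2 * chi_2)(C) = chi_2(C) * chi_2(C):
  {0}: (1)*(1), {1}: (-1)*(-1), {2}: (1)*(1), {3}: (-1)*(-1)
so (chi_2 * chi_2) takes values
  {0} -> 1, {1} -> 1, {2} -> 1, {3} -> 1.
Now take the inner product of this character with each irreducible chi from the table, <chi_2*chi_2, chi> = (1/4) sum_C |C| (chi_2*chi_2)(C) conj(chi(C)):
  <chi_2*chi_2, chi_0> = (1/4)[1*(1)*conj(1) + 1*(1)*conj(1) + 1*(1)*conj(1) + 1*(1)*conj(1)]
      = (1/4)[(1) + (1) + (1) + (1)] = 4/4 = 1
  <chi_2*chi_2, chi_1> = (1/4)[1*(1)*conj(1) + 1*(1)*conj(I) + 1*(1)*conj(-1) + 1*(1)*conj(-I)]
      = (1/4)[(1) + (-I) + (-1) + (I)] = 0/4 = 0
  <chi_2*chi_2, chi_2> = (1/4)[1*(1)*conj(1) + 1*(1)*conj(-1) + 1*(1)*conj(1) + 1*(1)*conj(-1)]
      = (1/4)[(1) + (-1) + (1) + (-1)] = 0/4 = 0
  <chi_2*chi_2, chi_3> = (1/4)[1*(1)*conj(1) + 1*(1)*conj(-I) + 1*(1)*conj(-1) + 1*(1)*conj(I)]
      = (1/4)[(1) + (I) + (-1) + (-I)] = 0/4 = 0
(Exp terms are combined using exp(i*s)*conj(exp(i*t)) = exp(i*(s-t)), and sums of them are collapsed using the identity that for every m > 1 the m distinct m-th roots of unity sum to 0, e.g. 1 + exp(2*I*pi/3) + exp(-2*I*pi/3) = 0.)
Hence the multiplicities are chi_0: 1. Dimension check: dim(chi_2)*dim(chi_2) = 1*1 = 1 and sum (mult * dim) = 1*1 = 1.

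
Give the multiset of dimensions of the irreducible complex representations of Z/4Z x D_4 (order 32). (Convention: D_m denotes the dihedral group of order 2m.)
Dimensions: 1, 1, 1, 1, 1, 1, 1, 1, 1, 1, 1, 1, 1, 1, 1, 1, 2, 2, 2, 2

Explanation: There are 20 irreducibles (= number of conjugacy classes). Their dimensions d_i satisfy sum d_i^2 = |G| = 32: 1 + 1 + 1 + 1 + 1 + 1 + 1 + 1 + 1 + 1 + 1 + 1 + 1 + 1 + 1 + 1 + 4 + 4 + 4 + 4 = 32. (For the product with Z/4Z: each of the 4 1-dim characters of Z/4Z tensors with each irrep of D_4, giving 4 copies of each D_4-dimension.)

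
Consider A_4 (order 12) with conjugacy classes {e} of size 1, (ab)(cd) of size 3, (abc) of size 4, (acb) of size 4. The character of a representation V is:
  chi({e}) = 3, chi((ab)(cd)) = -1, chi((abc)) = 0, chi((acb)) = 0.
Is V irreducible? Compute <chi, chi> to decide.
Irreducible: <chi, chi> = 1.

Proof sketch: <chi, chi> = (1/|G|) sum_C |C| * |chi(C)|^2 = (1/12)[1*|3|^2 + 3*|-1|^2 + 4*|0|^2 + 4*|0|^2]
  = (1/12)[(9) + (3) + (0) + (0)] = 12/12 = 1.
(Exp terms are combined using exp(i*s)*conj(exp(i*t)) = exp(i*(s-t)), and sums of them are collapsed using the identity that for every m > 1 the m distinct m-th roots of unity sum to 0, e.g. 1 + exp(2*I*pi/3) + exp(-2*I*pi/3) = 0.)
A character is irreducible iff <chi, chi> = 1, so this representation is irreducible.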